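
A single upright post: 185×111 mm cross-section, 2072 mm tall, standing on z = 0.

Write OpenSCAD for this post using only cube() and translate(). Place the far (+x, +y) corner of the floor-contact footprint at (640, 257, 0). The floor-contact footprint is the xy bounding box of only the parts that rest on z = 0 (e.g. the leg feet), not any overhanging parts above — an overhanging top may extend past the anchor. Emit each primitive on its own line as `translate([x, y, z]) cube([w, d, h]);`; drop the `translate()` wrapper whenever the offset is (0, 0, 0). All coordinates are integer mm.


translate([455, 146, 0]) cube([185, 111, 2072]);


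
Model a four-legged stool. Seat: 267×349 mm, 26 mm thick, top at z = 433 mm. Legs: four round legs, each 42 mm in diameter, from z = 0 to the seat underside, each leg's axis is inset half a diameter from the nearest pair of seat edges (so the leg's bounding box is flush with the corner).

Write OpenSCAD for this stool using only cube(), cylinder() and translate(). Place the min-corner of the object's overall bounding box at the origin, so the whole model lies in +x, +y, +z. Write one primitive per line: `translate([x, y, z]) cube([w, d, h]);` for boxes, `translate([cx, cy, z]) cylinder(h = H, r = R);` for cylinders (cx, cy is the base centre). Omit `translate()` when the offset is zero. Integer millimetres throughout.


// leg_h = 433 - 26 = 407
translate([0, 0, 407]) cube([267, 349, 26]);
translate([21, 21, 0]) cylinder(h = 407, r = 21);
translate([246, 21, 0]) cylinder(h = 407, r = 21);
translate([21, 328, 0]) cylinder(h = 407, r = 21);
translate([246, 328, 0]) cylinder(h = 407, r = 21);


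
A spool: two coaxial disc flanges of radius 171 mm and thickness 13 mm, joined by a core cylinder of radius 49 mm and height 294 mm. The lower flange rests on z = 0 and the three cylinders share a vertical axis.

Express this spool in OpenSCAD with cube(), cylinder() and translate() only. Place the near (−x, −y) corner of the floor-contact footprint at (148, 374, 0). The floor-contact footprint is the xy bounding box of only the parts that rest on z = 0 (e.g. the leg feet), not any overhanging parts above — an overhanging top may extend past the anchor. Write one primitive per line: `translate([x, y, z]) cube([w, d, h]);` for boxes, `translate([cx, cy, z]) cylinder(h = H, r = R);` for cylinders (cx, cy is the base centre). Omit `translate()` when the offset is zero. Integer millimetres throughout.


translate([319, 545, 0]) cylinder(h = 13, r = 171);
translate([319, 545, 13]) cylinder(h = 294, r = 49);
translate([319, 545, 307]) cylinder(h = 13, r = 171);


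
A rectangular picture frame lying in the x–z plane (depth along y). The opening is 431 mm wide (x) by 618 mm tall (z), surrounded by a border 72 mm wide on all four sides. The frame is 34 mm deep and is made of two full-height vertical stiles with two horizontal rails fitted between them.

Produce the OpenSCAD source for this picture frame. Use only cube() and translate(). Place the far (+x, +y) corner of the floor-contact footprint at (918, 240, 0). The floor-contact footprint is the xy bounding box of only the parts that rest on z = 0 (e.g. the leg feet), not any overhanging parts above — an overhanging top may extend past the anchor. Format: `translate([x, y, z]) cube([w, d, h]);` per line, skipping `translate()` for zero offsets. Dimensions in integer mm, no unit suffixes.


translate([343, 206, 0]) cube([72, 34, 762]);
translate([846, 206, 0]) cube([72, 34, 762]);
translate([415, 206, 0]) cube([431, 34, 72]);
translate([415, 206, 690]) cube([431, 34, 72]);


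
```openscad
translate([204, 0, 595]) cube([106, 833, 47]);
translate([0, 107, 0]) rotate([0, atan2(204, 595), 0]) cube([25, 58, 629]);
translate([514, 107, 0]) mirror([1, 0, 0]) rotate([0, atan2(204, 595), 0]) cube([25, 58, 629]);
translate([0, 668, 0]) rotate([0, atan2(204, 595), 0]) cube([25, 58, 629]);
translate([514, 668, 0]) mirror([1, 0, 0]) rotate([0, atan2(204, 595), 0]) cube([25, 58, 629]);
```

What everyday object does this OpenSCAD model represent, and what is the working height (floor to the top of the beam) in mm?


A sawhorse. The overall height is 642 mm.

A beam across two mirrored pairs of raked legs — a sawhorse. The beam's underside is at z = 595 (matching the legs' vertical rise in atan2(204, 595)) and the beam is 47 mm tall, so its top is at 595 + 47 = 642 mm. The raked legs top out at the beam's underside, so that is the highest point.


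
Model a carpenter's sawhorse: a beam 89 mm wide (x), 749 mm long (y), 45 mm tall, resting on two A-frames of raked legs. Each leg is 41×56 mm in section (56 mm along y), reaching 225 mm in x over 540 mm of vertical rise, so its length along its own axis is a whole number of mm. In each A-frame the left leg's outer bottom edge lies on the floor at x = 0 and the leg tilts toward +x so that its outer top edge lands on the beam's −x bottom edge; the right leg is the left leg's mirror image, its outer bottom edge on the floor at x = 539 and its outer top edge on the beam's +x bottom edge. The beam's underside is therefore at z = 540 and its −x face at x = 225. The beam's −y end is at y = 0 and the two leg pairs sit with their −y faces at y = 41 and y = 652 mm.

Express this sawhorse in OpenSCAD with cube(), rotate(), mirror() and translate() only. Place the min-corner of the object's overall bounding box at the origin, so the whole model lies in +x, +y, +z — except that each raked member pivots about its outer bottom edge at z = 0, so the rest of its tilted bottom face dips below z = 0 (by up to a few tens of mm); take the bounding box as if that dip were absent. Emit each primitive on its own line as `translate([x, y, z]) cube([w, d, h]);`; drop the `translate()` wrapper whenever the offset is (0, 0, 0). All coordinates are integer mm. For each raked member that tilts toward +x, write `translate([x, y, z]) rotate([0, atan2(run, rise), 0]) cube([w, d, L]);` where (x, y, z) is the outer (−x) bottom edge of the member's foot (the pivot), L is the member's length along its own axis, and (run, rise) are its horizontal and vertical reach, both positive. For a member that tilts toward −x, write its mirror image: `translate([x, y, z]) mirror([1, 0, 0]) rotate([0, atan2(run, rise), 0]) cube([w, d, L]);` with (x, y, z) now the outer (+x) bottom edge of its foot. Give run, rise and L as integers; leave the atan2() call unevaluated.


translate([225, 0, 540]) cube([89, 749, 45]);
translate([0, 41, 0]) rotate([0, atan2(225, 540), 0]) cube([41, 56, 585]);
translate([539, 41, 0]) mirror([1, 0, 0]) rotate([0, atan2(225, 540), 0]) cube([41, 56, 585]);
translate([0, 652, 0]) rotate([0, atan2(225, 540), 0]) cube([41, 56, 585]);
translate([539, 652, 0]) mirror([1, 0, 0]) rotate([0, atan2(225, 540), 0]) cube([41, 56, 585]);


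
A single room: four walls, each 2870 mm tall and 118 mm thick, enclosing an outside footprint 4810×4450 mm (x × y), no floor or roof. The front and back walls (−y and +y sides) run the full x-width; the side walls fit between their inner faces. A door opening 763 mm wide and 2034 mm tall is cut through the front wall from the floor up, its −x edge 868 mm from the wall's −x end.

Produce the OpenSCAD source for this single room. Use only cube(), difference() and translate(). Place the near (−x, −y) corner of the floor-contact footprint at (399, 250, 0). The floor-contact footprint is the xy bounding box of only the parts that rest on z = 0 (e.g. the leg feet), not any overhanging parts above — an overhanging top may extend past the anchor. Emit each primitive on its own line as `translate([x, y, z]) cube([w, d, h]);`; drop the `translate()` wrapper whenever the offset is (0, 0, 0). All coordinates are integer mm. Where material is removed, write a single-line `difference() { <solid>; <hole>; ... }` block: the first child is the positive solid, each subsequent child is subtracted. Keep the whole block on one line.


difference() { translate([399, 250, 0]) cube([4810, 118, 2870]); translate([1267, 250, 0]) cube([763, 118, 2034]); }
translate([399, 4582, 0]) cube([4810, 118, 2870]);
translate([399, 368, 0]) cube([118, 4214, 2870]);
translate([5091, 368, 0]) cube([118, 4214, 2870]);


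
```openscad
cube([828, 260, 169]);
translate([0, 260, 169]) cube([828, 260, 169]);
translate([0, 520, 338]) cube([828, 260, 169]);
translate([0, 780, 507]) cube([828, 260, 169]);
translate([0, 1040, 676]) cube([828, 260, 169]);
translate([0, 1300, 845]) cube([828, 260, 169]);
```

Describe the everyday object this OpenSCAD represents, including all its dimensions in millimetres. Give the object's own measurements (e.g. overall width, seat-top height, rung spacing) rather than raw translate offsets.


A straight staircase of 6 solid steps. Each step is 828 mm wide (x), 260 mm deep (y, the going) and 169 mm tall (the rise). The first step rests on the floor; each subsequent step sits one going further in +y and one rise higher in +z, directly behind and above the previous step with no overlap.


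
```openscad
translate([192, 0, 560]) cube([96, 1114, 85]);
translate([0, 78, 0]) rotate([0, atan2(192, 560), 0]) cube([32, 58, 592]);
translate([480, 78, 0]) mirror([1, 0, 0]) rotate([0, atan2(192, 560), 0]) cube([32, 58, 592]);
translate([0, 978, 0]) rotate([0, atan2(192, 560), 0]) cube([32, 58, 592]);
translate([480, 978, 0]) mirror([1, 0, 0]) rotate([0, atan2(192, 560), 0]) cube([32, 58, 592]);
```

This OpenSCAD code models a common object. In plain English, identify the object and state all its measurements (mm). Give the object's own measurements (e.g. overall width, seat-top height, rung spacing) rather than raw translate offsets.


A sawhorse. A 96×1114×85 mm beam (x, y, z) sits on two A-frame leg pairs. Each pair is two raked legs of 32×58 mm section (58 mm along y) splaying symmetrically in x. Each leg rises 560 mm vertically over 192 mm of horizontal reach and is 592 mm long along its own axis. Every leg's outer bottom edge rests on the floor and its outer top edge meets a bottom edge of the beam — the left legs (tilting toward +x) meet the beam's −x bottom edge, the right legs (their mirror images, tilting toward −x) meet its +x bottom edge — so the leg tops tuck under the beam, the beam's underside is 560 mm above the floor, and the feet are 480 mm apart outside-to-outside with the beam centred between them. The two leg pairs are set in 78 mm from either end of the beam.


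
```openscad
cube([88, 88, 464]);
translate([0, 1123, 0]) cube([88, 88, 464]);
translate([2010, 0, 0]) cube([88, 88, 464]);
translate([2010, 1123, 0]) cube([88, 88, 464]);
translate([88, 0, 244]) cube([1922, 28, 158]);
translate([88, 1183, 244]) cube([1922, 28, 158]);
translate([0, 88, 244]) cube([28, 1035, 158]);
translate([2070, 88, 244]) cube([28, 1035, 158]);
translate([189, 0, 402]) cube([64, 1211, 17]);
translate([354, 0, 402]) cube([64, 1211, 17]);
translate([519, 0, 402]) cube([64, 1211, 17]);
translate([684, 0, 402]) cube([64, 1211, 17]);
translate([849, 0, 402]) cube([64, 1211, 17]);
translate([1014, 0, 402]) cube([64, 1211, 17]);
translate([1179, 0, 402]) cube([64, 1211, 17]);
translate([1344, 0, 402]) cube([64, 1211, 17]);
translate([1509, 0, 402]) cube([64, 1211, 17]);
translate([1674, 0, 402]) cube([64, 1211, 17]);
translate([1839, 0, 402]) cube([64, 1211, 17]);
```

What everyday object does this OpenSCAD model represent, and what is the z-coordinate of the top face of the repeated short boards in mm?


A bed frame. The slat-top height is 419 mm.

Four posts, four rails, and a row of slats — a bed frame. Slats sit on the rails at z = 244 + 158 = 402; with slat thickness 17, the top is 419 mm.


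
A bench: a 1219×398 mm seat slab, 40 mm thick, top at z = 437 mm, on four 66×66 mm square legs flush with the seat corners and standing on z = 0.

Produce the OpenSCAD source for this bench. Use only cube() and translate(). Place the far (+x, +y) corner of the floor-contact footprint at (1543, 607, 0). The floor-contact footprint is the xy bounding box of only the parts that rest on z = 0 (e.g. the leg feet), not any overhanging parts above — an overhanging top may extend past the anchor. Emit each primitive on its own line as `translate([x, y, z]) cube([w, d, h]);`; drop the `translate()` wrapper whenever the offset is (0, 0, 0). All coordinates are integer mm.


// leg_h = 437 − 40 = 397
translate([324, 209, 397]) cube([1219, 398, 40]);
translate([324, 209, 0]) cube([66, 66, 397]);
translate([324, 541, 0]) cube([66, 66, 397]);
translate([1477, 209, 0]) cube([66, 66, 397]);
translate([1477, 541, 0]) cube([66, 66, 397]);


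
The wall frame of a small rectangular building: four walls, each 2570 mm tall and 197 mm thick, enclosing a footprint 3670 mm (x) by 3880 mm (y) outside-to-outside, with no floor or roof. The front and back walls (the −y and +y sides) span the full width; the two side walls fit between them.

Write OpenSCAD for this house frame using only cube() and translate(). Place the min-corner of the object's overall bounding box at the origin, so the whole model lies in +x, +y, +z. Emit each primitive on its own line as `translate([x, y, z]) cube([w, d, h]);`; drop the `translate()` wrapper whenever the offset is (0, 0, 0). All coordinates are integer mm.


cube([3670, 197, 2570]);
translate([0, 3683, 0]) cube([3670, 197, 2570]);
translate([0, 197, 0]) cube([197, 3486, 2570]);
translate([3473, 197, 0]) cube([197, 3486, 2570]);


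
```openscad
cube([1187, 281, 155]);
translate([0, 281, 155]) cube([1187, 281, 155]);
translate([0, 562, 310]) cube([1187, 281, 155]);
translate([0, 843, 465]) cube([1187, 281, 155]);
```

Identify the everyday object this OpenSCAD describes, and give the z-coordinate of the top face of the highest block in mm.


A staircase. The total rise is 620 mm.

4 identical blocks, each offset up and back from the previous — a staircase. Each step is 155 mm tall and there are 4 of them, so the total rise is 4 × 155 = 620 mm.


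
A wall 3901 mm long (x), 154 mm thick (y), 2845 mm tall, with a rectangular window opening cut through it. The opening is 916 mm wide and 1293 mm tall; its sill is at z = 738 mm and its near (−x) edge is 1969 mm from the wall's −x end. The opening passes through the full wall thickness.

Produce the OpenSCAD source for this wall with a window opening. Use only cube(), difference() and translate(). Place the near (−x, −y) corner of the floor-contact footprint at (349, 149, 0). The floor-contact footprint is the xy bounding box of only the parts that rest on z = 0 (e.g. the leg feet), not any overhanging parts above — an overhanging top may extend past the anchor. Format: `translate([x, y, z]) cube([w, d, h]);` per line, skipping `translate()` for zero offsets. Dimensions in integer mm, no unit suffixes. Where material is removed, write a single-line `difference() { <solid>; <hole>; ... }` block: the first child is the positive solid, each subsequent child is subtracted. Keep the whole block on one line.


difference() { translate([349, 149, 0]) cube([3901, 154, 2845]); translate([2318, 149, 738]) cube([916, 154, 1293]); }


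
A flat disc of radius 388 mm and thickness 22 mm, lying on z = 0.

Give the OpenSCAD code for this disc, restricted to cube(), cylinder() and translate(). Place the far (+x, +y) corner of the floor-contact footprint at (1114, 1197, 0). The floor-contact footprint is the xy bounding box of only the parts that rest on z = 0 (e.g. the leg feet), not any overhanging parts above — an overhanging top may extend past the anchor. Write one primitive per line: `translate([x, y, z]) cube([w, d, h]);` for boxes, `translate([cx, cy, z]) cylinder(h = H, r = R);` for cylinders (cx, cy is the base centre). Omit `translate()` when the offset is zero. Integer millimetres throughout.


translate([726, 809, 0]) cylinder(h = 22, r = 388);


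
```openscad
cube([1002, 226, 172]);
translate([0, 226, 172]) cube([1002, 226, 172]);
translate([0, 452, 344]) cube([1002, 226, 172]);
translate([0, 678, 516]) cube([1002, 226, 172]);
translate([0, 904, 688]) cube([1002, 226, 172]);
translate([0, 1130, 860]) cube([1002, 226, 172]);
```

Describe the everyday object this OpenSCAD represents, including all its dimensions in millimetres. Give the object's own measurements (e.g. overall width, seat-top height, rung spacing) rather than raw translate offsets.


A straight staircase of 6 solid steps. Each step is 1002 mm wide (x), 226 mm deep (y, the going) and 172 mm tall (the rise). The first step rests on the floor; each subsequent step sits one going further in +y and one rise higher in +z, directly behind and above the previous step with no overlap.


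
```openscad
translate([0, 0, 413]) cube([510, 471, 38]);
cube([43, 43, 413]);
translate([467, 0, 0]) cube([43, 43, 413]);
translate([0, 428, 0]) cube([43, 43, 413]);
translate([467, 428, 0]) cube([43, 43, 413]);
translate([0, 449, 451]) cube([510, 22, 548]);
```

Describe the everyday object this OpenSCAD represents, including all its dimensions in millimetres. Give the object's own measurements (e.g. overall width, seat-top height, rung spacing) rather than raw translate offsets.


A chair. The seat is a 510×471×38 mm slab with its top at z = 451 mm, on four 43×43 mm corner legs (flush with the seat edges, standing on z = 0). A flat backrest 22 mm thick, 548 mm tall, spans the full seat width and rises from the seat top along its +y edge, rear face flush with the rear of the seat.


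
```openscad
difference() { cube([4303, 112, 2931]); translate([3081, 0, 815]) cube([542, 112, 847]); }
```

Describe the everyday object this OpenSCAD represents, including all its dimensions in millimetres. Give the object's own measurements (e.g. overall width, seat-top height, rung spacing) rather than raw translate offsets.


A wall 4303 mm long (x), 112 mm thick (y), 2931 mm tall, with a rectangular window opening cut through it. The opening is 542 mm wide and 847 mm tall; its sill is at z = 815 mm and its near (−x) edge is 3081 mm from the wall's −x end. The opening passes through the full wall thickness.


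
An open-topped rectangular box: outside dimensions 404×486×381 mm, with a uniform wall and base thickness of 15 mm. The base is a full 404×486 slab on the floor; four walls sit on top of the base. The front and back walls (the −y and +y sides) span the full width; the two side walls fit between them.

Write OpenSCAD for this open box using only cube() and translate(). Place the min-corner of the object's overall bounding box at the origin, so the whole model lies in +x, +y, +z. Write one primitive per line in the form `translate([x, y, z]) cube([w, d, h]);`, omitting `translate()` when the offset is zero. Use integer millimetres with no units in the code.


cube([404, 486, 15]);
translate([0, 0, 15]) cube([404, 15, 366]);
translate([0, 471, 15]) cube([404, 15, 366]);
translate([0, 15, 15]) cube([15, 456, 366]);
translate([389, 15, 15]) cube([15, 456, 366]);


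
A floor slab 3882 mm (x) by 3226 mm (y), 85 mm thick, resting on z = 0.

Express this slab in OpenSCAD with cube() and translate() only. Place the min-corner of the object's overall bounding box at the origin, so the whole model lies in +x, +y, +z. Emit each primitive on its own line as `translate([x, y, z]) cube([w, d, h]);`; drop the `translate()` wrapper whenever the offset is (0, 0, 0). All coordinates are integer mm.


cube([3882, 3226, 85]);


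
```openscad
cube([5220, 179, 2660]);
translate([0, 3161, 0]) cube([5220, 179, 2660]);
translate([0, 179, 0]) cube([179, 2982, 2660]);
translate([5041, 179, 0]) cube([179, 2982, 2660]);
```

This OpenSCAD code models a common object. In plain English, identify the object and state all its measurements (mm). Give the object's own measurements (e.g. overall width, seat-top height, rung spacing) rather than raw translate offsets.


The wall frame of a small rectangular building: four walls, each 2660 mm tall and 179 mm thick, enclosing a footprint 5220 mm (x) by 3340 mm (y) outside-to-outside, with no floor or roof. The front and back walls (the −y and +y sides) span the full width; the two side walls fit between them.


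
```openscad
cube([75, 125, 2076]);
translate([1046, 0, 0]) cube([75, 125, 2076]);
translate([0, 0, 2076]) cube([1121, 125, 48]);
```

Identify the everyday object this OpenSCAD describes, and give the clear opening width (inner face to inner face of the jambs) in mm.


A door frame. The clear opening width is 971 mm.

Two 2076 mm tall posts with a header on top — a door frame. The left jamb is 75 mm wide at x = 0; the right jamb starts at x = 1046. The clear opening is 1046 − 75 = 971 mm.


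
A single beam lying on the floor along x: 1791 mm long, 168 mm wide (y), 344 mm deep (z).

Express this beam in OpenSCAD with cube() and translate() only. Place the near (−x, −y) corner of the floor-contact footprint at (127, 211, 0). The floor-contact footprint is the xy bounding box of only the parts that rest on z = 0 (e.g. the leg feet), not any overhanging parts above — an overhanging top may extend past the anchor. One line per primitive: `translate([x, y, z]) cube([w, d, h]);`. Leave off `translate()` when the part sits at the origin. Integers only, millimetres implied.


translate([127, 211, 0]) cube([1791, 168, 344]);


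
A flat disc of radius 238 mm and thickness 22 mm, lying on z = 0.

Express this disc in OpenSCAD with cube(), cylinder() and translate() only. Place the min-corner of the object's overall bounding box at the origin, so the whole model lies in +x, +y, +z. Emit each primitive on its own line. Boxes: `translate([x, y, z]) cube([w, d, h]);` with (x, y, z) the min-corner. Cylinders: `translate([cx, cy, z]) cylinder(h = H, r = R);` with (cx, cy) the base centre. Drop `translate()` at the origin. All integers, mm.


translate([238, 238, 0]) cylinder(h = 22, r = 238);


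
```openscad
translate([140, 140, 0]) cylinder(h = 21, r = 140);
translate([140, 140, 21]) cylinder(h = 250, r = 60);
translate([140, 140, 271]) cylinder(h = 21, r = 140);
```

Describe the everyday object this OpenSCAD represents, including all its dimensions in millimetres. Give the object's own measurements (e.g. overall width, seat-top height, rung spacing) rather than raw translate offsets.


A spool: two coaxial disc flanges of radius 140 mm and thickness 21 mm, joined by a core cylinder of radius 60 mm and height 250 mm. The lower flange rests on z = 0 and the three cylinders share a vertical axis.


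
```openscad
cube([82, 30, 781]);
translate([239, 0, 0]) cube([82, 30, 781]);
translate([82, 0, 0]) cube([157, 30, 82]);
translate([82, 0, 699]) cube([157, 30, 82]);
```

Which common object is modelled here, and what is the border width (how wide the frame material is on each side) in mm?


A picture frame. The border width is 82 mm.

Four thin pieces enclosing a rectangular opening — a picture frame. The two full-height stiles are 781 mm tall; the top rail sits at z = 699 and is 82 mm tall, so the border above the opening is 781 − 699 = 82 mm, matching the stile x-width.


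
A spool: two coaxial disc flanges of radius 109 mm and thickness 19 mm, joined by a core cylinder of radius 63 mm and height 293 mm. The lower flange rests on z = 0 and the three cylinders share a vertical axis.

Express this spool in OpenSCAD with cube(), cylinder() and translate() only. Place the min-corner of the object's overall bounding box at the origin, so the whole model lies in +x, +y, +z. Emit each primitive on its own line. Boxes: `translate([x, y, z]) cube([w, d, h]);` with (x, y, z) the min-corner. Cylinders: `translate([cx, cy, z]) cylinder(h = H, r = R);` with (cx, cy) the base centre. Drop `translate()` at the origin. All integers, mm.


translate([109, 109, 0]) cylinder(h = 19, r = 109);
translate([109, 109, 19]) cylinder(h = 293, r = 63);
translate([109, 109, 312]) cylinder(h = 19, r = 109);


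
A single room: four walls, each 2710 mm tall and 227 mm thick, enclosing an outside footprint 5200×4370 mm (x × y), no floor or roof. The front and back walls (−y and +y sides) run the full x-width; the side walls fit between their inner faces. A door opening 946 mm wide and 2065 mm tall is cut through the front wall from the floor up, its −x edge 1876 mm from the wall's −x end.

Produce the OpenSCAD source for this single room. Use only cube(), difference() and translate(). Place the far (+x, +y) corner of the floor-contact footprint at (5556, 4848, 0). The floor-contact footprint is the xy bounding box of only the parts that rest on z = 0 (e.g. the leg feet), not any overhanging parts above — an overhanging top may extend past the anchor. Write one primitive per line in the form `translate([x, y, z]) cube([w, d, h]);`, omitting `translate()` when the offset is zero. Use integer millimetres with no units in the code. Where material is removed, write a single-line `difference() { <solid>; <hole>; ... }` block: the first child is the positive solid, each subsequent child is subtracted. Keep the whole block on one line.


difference() { translate([356, 478, 0]) cube([5200, 227, 2710]); translate([2232, 478, 0]) cube([946, 227, 2065]); }
translate([356, 4621, 0]) cube([5200, 227, 2710]);
translate([356, 705, 0]) cube([227, 3916, 2710]);
translate([5329, 705, 0]) cube([227, 3916, 2710]);


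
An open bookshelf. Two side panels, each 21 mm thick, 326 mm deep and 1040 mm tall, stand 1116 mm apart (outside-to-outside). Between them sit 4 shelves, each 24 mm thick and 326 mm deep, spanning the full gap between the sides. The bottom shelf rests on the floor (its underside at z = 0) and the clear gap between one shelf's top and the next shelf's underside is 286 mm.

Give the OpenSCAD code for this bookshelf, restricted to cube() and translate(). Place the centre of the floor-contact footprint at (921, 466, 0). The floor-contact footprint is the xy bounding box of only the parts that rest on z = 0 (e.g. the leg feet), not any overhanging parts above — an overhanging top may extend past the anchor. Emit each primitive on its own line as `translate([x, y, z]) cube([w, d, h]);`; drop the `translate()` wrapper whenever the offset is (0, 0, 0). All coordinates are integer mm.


translate([363, 303, 0]) cube([21, 326, 1040]);
translate([1458, 303, 0]) cube([21, 326, 1040]);
translate([384, 303, 0]) cube([1074, 326, 24]);
translate([384, 303, 310]) cube([1074, 326, 24]);
translate([384, 303, 620]) cube([1074, 326, 24]);
translate([384, 303, 930]) cube([1074, 326, 24]);


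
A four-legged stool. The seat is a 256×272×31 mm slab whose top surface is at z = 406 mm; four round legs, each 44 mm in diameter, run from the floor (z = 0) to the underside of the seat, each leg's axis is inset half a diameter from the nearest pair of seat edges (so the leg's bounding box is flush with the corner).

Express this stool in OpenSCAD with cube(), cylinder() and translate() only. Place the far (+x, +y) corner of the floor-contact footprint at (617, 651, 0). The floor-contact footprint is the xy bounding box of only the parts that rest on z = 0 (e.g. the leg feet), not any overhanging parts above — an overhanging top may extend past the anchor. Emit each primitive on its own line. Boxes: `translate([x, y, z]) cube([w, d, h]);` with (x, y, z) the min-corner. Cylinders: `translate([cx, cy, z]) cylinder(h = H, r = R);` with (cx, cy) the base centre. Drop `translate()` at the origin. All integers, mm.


// leg_h = 406 - 31 = 375
translate([361, 379, 375]) cube([256, 272, 31]);
translate([383, 401, 0]) cylinder(h = 375, r = 22);
translate([595, 401, 0]) cylinder(h = 375, r = 22);
translate([383, 629, 0]) cylinder(h = 375, r = 22);
translate([595, 629, 0]) cylinder(h = 375, r = 22);


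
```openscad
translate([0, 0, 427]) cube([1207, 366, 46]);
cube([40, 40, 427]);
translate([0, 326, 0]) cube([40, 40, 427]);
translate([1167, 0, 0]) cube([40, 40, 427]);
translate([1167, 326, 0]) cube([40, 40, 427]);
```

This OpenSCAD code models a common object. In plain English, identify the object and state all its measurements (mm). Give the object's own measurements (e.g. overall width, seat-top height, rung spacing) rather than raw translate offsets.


A bench: a 1207×366 mm seat slab, 46 mm thick, top at z = 473 mm, on four 40×40 mm square legs flush with the seat corners and standing on z = 0.


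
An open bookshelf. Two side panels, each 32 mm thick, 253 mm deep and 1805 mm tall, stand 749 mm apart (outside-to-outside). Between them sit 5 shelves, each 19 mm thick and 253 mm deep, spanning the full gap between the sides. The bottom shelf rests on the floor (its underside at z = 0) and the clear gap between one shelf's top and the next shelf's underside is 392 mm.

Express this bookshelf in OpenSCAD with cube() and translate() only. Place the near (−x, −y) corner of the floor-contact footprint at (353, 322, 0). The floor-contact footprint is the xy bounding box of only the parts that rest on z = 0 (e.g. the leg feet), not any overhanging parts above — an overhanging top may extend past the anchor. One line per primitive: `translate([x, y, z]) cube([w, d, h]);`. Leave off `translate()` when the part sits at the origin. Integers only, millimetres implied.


translate([353, 322, 0]) cube([32, 253, 1805]);
translate([1070, 322, 0]) cube([32, 253, 1805]);
translate([385, 322, 0]) cube([685, 253, 19]);
translate([385, 322, 411]) cube([685, 253, 19]);
translate([385, 322, 822]) cube([685, 253, 19]);
translate([385, 322, 1233]) cube([685, 253, 19]);
translate([385, 322, 1644]) cube([685, 253, 19]);


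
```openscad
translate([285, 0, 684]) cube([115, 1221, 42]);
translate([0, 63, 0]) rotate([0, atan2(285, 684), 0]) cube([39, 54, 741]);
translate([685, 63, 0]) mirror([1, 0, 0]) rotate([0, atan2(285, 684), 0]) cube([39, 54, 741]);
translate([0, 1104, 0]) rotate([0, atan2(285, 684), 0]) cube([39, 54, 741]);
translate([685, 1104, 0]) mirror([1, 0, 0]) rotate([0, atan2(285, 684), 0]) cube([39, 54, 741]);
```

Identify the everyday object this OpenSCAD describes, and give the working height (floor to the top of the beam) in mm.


A sawhorse. The overall height is 726 mm.

A beam across two mirrored pairs of raked legs — a sawhorse. The beam's underside is at z = 684 (matching the legs' vertical rise in atan2(285, 684)) and the beam is 42 mm tall, so its top is at 684 + 42 = 726 mm. The raked legs top out at the beam's underside, so that is the highest point.


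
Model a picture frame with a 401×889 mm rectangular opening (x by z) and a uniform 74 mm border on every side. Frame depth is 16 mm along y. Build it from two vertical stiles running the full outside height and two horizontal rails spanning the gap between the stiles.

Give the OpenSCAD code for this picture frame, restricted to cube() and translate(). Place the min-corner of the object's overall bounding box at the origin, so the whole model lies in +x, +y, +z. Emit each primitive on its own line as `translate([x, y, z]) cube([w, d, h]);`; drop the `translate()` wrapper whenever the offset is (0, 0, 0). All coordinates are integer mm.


cube([74, 16, 1037]);
translate([475, 0, 0]) cube([74, 16, 1037]);
translate([74, 0, 0]) cube([401, 16, 74]);
translate([74, 0, 963]) cube([401, 16, 74]);


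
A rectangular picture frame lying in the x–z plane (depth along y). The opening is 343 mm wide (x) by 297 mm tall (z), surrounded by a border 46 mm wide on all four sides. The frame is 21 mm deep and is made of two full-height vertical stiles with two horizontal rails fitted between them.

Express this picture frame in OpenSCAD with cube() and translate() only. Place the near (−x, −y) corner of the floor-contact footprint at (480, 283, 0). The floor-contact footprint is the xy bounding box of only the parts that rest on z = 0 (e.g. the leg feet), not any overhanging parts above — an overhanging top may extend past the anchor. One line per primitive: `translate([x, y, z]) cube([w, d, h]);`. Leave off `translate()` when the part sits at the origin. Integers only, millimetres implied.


translate([480, 283, 0]) cube([46, 21, 389]);
translate([869, 283, 0]) cube([46, 21, 389]);
translate([526, 283, 0]) cube([343, 21, 46]);
translate([526, 283, 343]) cube([343, 21, 46]);


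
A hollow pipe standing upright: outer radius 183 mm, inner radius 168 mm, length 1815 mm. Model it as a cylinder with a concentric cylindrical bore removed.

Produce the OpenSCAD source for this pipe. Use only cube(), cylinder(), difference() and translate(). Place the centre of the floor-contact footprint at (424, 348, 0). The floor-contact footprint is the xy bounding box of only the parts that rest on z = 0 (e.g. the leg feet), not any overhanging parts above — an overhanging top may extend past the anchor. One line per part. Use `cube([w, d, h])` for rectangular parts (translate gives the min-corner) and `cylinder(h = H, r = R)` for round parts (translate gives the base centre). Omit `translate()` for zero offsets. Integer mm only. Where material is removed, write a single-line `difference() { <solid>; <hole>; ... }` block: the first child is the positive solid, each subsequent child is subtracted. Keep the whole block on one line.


difference() { translate([424, 348, 0]) cylinder(h = 1815, r = 183); translate([424, 348, 0]) cylinder(h = 1815, r = 168); }


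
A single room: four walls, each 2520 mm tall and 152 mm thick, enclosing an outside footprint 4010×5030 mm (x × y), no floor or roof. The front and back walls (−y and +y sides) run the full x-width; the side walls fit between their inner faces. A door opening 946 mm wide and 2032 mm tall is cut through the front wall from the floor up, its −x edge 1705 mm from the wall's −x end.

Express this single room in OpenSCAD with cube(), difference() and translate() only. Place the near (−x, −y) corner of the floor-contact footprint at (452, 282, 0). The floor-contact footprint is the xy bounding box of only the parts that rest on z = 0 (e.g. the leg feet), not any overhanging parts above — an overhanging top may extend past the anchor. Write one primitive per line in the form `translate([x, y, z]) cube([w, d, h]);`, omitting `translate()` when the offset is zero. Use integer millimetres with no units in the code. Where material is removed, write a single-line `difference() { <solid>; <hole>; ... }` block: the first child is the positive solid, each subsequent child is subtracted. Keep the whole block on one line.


difference() { translate([452, 282, 0]) cube([4010, 152, 2520]); translate([2157, 282, 0]) cube([946, 152, 2032]); }
translate([452, 5160, 0]) cube([4010, 152, 2520]);
translate([452, 434, 0]) cube([152, 4726, 2520]);
translate([4310, 434, 0]) cube([152, 4726, 2520]);


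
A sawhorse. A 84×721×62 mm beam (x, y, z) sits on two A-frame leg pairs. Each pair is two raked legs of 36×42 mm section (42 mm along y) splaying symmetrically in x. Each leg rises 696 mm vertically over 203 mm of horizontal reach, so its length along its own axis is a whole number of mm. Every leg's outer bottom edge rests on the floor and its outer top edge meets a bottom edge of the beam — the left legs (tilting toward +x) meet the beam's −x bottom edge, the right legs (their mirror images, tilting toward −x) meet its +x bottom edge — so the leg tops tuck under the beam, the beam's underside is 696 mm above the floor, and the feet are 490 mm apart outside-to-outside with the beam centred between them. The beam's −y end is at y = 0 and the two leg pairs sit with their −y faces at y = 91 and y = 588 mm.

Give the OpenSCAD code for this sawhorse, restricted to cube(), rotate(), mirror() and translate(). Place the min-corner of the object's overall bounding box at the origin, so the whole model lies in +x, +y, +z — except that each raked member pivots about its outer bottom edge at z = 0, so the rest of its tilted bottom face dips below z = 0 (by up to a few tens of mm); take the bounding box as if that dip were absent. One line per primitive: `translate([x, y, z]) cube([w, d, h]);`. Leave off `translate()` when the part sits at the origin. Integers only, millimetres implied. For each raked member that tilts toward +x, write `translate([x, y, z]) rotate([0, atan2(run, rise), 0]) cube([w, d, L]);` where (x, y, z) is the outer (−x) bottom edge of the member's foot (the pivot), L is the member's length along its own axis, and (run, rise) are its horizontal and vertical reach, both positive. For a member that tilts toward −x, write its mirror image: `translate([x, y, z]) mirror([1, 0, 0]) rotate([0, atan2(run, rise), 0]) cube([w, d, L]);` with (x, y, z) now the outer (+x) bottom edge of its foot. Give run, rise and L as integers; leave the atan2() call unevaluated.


// leg length = √(203² + 696²) = 725
// right-leg outer foot x = 2·203 + 84 = 490
// beam min-corner = (203, 0, 696)
translate([203, 0, 696]) cube([84, 721, 62]);
translate([0, 91, 0]) rotate([0, atan2(203, 696), 0]) cube([36, 42, 725]);
translate([490, 91, 0]) mirror([1, 0, 0]) rotate([0, atan2(203, 696), 0]) cube([36, 42, 725]);
translate([0, 588, 0]) rotate([0, atan2(203, 696), 0]) cube([36, 42, 725]);
translate([490, 588, 0]) mirror([1, 0, 0]) rotate([0, atan2(203, 696), 0]) cube([36, 42, 725]);


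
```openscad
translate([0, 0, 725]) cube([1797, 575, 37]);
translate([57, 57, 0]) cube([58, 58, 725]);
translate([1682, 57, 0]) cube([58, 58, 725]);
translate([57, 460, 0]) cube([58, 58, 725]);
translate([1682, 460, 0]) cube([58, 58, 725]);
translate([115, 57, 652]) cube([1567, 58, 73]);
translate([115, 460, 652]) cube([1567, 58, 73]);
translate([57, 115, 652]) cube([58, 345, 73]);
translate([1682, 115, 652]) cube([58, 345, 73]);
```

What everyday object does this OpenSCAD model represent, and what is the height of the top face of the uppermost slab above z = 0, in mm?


A table. The table height is 762 mm.

A 1797×575×37 slab sits at z = 725 on four 58 mm square posts — a table. The top surface is at 725 + 37 = 762 mm.


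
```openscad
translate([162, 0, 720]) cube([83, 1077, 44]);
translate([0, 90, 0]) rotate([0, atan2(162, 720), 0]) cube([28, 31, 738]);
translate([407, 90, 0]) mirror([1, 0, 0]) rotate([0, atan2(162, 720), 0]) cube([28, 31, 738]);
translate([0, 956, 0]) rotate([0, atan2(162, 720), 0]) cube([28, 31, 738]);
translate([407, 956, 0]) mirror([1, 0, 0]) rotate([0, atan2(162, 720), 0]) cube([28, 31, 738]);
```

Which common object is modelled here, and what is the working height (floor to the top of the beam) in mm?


A sawhorse. The overall height is 764 mm.

A beam across two mirrored pairs of raked legs — a sawhorse. The beam's underside is at z = 720 (matching the legs' vertical rise in atan2(162, 720)) and the beam is 44 mm tall, so its top is at 720 + 44 = 764 mm. The raked legs top out at the beam's underside, so that is the highest point.


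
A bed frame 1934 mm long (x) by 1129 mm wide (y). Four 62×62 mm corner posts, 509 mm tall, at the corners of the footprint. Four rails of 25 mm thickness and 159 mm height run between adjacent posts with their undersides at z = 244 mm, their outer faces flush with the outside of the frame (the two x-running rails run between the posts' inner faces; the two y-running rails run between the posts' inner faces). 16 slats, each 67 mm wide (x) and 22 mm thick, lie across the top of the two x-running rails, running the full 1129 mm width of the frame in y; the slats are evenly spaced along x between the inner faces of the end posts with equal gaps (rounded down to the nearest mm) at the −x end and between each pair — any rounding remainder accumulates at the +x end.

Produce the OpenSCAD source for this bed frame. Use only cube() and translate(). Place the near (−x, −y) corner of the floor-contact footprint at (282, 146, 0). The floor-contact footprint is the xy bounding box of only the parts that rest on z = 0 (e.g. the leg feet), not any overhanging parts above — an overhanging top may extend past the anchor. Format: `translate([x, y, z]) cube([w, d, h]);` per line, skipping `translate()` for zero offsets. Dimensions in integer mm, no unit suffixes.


// slat z = rail_z + rail_h = 244 + 159 = 403
// slat gap = ⌊(1810 − 16·67) / 17⌋ = 43
translate([282, 146, 0]) cube([62, 62, 509]);
translate([282, 1213, 0]) cube([62, 62, 509]);
translate([2154, 146, 0]) cube([62, 62, 509]);
translate([2154, 1213, 0]) cube([62, 62, 509]);
translate([344, 146, 244]) cube([1810, 25, 159]);
translate([344, 1250, 244]) cube([1810, 25, 159]);
translate([282, 208, 244]) cube([25, 1005, 159]);
translate([2191, 208, 244]) cube([25, 1005, 159]);
translate([387, 146, 403]) cube([67, 1129, 22]);
translate([497, 146, 403]) cube([67, 1129, 22]);
translate([607, 146, 403]) cube([67, 1129, 22]);
translate([717, 146, 403]) cube([67, 1129, 22]);
translate([827, 146, 403]) cube([67, 1129, 22]);
translate([937, 146, 403]) cube([67, 1129, 22]);
translate([1047, 146, 403]) cube([67, 1129, 22]);
translate([1157, 146, 403]) cube([67, 1129, 22]);
translate([1267, 146, 403]) cube([67, 1129, 22]);
translate([1377, 146, 403]) cube([67, 1129, 22]);
translate([1487, 146, 403]) cube([67, 1129, 22]);
translate([1597, 146, 403]) cube([67, 1129, 22]);
translate([1707, 146, 403]) cube([67, 1129, 22]);
translate([1817, 146, 403]) cube([67, 1129, 22]);
translate([1927, 146, 403]) cube([67, 1129, 22]);
translate([2037, 146, 403]) cube([67, 1129, 22]);
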